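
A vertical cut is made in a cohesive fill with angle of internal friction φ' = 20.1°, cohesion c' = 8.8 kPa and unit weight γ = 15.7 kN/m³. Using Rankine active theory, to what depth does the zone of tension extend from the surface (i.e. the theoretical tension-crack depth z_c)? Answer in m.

K_a = tan²(45° − 20.1°/2) = 0.4885; √K_a = 0.6989.
The active pressure is zero where K_a γ z = 2c√K_a, so z_c = 2c/(γ√K_a) = 2×8.8/(15.7×0.6989) = 1.604 m.

1.60 m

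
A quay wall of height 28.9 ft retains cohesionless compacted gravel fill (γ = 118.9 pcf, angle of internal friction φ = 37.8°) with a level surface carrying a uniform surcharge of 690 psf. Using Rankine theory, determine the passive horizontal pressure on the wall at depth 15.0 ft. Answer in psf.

K_p = (1 + sin φ)/(1 − sin φ) = 4.167.
σ_v = γz + q = 118.9 × 15.0 + 690 = 2474 psf.
σ_h = K_p σ_v = 4.167 × 2474 = 10310 psf.

10300 psf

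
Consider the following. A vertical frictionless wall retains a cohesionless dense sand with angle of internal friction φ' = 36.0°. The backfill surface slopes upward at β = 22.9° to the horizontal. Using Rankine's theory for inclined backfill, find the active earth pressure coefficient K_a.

0.325

K_a = cos β · (cos β − √(cos²β − cos²φ)) / (cos β + √(cos²β − cos²φ)).
cos β = 0.9212, cos φ = 0.8090, √(cos²β − cos²φ) = 0.4405.
K_a = 0.9212 × (0.9212 − 0.4405)/(0.9212 + 0.4405) = 0.3252.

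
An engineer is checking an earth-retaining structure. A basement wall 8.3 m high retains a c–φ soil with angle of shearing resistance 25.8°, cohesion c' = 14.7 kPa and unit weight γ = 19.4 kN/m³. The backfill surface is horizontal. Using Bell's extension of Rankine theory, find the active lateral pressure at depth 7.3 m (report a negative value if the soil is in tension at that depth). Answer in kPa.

37.3 kPa

K_a = (1 − sin φ)/(1 + sin φ) = 0.3935.
σ_a = K_a γ z − 2c√K_a = 0.3935×19.4×7.3 − 2×14.7×0.6273 = 37.29 kPa.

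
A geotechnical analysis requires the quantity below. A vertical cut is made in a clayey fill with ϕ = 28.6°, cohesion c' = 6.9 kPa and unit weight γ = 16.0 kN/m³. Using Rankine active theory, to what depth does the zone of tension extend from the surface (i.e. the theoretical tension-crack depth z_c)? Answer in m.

K_a = tan²(45° − 28.6°/2) = 0.3525; √K_a = 0.5938.
The active pressure is zero where K_a γ z = 2c√K_a, so z_c = 2c/(γ√K_a) = 2×6.9/(16.0×0.5938) = 1.453 m.

1.45 m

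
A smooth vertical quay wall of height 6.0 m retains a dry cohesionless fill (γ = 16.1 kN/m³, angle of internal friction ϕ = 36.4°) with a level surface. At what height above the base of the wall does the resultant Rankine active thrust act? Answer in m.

2.00 m

K_a = 0.2552.
The pressure distribution is triangular, so the resultant acts at H/3 above the base = 6.0/3 = 2.000 m.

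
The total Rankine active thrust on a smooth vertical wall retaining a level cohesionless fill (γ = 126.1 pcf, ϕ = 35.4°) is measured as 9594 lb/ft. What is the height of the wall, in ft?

K_a = 0.2664. P_a = ½ K_a γ H² ⇒ H = √(2P_a/(K_a γ)).
H = √(2×9594/(0.2664×126.1)) = 23.90 ft.

23.9 ft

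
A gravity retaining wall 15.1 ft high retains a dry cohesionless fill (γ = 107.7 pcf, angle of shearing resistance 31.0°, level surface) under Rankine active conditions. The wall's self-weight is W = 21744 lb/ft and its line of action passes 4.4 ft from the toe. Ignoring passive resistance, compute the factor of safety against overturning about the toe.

K_a = tan²(45° − 31.0°/2) = 0.3201.
P_a = ½K_aγH² = 0.5×0.3201×107.7×15.1² = 3930 lb/ft, acting at H/3 = 5.033 ft above the base.
Overturning moment M_o = P_a × H/3 = 3930 × 5.033 = 19780.
Resisting moment M_r = W × 4.4 = 21744 × 4.4 = 95670.
FS_overturning = M_r/M_o = 95670/19780 = 4.836.

4.84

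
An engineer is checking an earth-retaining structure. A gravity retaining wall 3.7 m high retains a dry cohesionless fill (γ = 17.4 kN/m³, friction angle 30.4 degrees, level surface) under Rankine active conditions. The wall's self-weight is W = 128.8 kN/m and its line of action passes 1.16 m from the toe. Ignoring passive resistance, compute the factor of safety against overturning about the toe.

K_a = tan²(45° − 30.4°/2) = 0.3280.
P_a = ½K_aγH² = 0.5×0.3280×17.4×3.7² = 39.06 kN/m, acting at H/3 = 1.233 m above the base.
Overturning moment M_o = P_a × H/3 = 39.06 × 1.233 = 48.18.
Resisting moment M_r = W × 1.16 = 128.8 × 1.16 = 149.4.
FS_overturning = M_r/M_o = 149.4/48.18 = 3.101.

3.10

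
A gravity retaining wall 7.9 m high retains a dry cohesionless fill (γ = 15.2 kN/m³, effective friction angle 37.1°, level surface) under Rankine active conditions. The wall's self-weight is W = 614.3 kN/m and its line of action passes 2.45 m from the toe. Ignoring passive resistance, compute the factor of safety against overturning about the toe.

K_a = tan²(45° − 37.1°/2) = 0.2475.
P_a = ½K_aγH² = 0.5×0.2475×15.2×7.9² = 117.4 kN/m, acting at H/3 = 2.633 m above the base.
Overturning moment M_o = P_a × H/3 = 117.4 × 2.633 = 309.1.
Resisting moment M_r = W × 2.45 = 614.3 × 2.45 = 1505.
FS_overturning = M_r/M_o = 1505/309.1 = 4.869.

4.87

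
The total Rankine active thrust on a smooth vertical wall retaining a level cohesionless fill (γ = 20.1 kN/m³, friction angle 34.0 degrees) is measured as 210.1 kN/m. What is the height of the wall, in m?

8.60 m

K_a = 0.2827. P_a = ½ K_a γ H² ⇒ H = √(2P_a/(K_a γ)).
H = √(2×210.1/(0.2827×20.1)) = 8.599 m.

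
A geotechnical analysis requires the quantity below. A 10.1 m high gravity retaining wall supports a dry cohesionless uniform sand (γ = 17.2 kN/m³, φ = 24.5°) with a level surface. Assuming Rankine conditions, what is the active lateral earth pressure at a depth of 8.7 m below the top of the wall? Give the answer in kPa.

K_a = (1 − sin φ)/(1 + sin φ) = 0.4137.
σ_h = K_a γ z = 0.4137 × 17.2 × 8.7 = 61.91 kPa.

61.9 kPa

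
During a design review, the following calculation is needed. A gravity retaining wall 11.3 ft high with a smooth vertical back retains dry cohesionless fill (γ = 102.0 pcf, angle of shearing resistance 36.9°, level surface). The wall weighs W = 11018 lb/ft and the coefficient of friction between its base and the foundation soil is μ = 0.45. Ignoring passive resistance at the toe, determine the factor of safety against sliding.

3.05

K_a = tan²(45° − 36.9°/2) = 0.2497.
P_a = ½K_aγH² = 0.5×0.2497×102.0×11.3² = 1626 lb/ft, acting at H/3 = 3.767 ft above the base.
FS_sliding = μW / P_a = 0.45×11018 / 1626 = 3.049.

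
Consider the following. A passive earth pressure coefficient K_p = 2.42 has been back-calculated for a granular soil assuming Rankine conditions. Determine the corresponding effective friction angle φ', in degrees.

K_p = (1+sin φ)/(1−sin φ) ⇒ sin φ = (K_p − 1)/(K_p + 1) = 0.4152.
φ = arcsin(0.4152) = 24.53°.

24.5°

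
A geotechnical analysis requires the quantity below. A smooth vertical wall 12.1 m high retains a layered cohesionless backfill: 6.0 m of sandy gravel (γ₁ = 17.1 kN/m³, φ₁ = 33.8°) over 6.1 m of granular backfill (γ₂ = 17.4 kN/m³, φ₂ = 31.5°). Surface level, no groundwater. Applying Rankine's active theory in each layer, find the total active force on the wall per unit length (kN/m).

386 kN/m

K_a1 = tan²(45°−33.8°/2) = 0.2851; K_a2 = tan²(45°−31.5°/2) = 0.3136.
Layer 1: σ at base = K_a1 γ₁ h₁ = 29.25 kPa; P₁ = ½×29.25×6.0 = 87.75.
Layer 2: σ_v at top = γ₁h₁ = 102.6; σ_h top = K_a2×102.6 = 32.18; σ_h base = K_a2×(102.6+17.4×6.1) = 65.47.
P₂ = ½(32.18+65.47)×6.1 = 297.8. Total P_a = 87.75+297.8 = 385.6 kN/m.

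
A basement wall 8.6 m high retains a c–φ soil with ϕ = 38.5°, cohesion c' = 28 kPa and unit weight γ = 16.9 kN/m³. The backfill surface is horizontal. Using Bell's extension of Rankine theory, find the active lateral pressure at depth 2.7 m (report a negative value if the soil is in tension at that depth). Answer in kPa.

K_a = (1 − sin φ)/(1 + sin φ) = 0.2327.
σ_a = K_a γ z − 2c√K_a = 0.2327×16.9×2.7 − 2×28×0.4823 = -16.40 kPa.

-16.4 kPa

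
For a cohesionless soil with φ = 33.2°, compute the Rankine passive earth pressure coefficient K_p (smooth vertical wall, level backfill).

3.42

K_p = (1 + sin φ)/(1 − sin φ) = tan²(45° + 33.2°/2) = 3.421.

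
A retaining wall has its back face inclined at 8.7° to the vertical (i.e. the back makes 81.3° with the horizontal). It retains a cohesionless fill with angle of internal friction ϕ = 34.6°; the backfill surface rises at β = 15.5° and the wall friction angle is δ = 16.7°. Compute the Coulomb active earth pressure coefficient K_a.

K_a = sin²(α+φ) / [sin²α · sin(α−δ) · (1 + √{sin(φ+δ)sin(φ−β) / (sin(α−δ)sin(α+β))})²].
With α = 81.3°, φ = 34.6°, δ = 16.7°, β = 15.5°: K_a = 0.3898.

0.390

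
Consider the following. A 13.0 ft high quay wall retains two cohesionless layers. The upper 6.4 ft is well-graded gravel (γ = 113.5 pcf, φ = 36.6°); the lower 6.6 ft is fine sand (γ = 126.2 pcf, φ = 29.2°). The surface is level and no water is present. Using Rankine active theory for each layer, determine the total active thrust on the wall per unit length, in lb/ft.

K_a1 = tan²(45°−36.6°/2) = 0.2530; K_a2 = tan²(45°−29.2°/2) = 0.3442.
Layer 1: σ at base = K_a1 γ₁ h₁ = 183.7 psf; P₁ = ½×183.7×6.4 = 588.0.
Layer 2: σ_v at top = γ₁h₁ = 726.4; σ_h top = K_a2×726.4 = 250.0; σ_h base = K_a2×(726.4+126.2×6.6) = 536.7.
P₂ = ½(250.0+536.7)×6.6 = 2596. Total P_a = 588.0+2596 = 3184 lb/ft.

3180 lb/ft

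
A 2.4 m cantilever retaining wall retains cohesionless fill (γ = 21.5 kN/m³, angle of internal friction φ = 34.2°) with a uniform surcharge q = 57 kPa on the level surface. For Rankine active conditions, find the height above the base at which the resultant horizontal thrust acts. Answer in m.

K_a = 0.2803.
Triangular part P₁ = ½K_aγH² = 17.36 at H/3 = 0.8000 m; rectangular part P₂ = K_a q H = 38.35 at H/2 = 1.200 m.
ȳ = (P₁·0.8000 + P₂·1.200)/(P₁+P₂) = 1.075 m.

1.08 m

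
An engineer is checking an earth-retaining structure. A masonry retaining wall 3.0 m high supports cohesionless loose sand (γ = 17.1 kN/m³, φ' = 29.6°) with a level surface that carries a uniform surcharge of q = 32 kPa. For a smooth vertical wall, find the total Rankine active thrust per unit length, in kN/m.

58.6 kN/m

K_a = tan²(45° − φ/2) = 0.3387.
Soil triangle: ½ K_a γ H² = 0.5×0.3387×17.1×3.0² = 26.07 kN/m.
Surcharge rectangle: K_a q H = 0.3387×32×3.0 = 32.52 kN/m.
Total = 26.07 + 32.52 = 58.59 kN/m.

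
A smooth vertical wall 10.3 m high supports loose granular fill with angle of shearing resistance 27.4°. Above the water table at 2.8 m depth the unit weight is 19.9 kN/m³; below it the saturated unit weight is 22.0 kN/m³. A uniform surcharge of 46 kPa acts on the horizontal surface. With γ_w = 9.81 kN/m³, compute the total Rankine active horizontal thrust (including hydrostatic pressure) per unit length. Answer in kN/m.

761 kN/m

K_a = tan²(45° − φ/2) = 0.3697.
γ' = 22.0 − 9.81 = 12.19 kN/m³. h₂ = H − d_w = 7.5 m.
σ'_h: at surface K_a·q = 17.01; at WT K_a(q+γd_w) = 37.60; at base K_a(q+γd_w+γ'h₂) = 71.40 kPa.
P₁ = ½(17.01+37.60)×2.8 = 76.45; P₂ = ½(37.60+71.40)×7.5 = 408.8; P_w = ½γ_w h₂² = 275.9.
Total = 76.45+408.8+275.9 = 761.1 kN/m.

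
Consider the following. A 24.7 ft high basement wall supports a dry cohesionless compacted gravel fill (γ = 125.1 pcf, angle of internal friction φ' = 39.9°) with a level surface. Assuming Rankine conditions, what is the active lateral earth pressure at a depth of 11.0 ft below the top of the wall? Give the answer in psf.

K_a = (1 − sin φ)/(1 + sin φ) = 0.2184.
σ_h = K_a γ z = 0.2184 × 125.1 × 11.0 = 300.6 psf.

301 psf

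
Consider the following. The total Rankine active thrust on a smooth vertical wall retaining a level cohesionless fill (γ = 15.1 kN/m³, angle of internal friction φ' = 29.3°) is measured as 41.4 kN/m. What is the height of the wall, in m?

K_a = 0.3428. P_a = ½ K_a γ H² ⇒ H = √(2P_a/(K_a γ)).
H = √(2×41.4/(0.3428×15.1)) = 3.999 m.

4.00 m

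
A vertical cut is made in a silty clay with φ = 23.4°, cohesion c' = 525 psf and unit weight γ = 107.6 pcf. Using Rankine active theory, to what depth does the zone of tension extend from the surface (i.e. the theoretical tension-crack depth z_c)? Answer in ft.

14.9 ft

K_a = tan²(45° − 23.4°/2) = 0.4315; √K_a = 0.6569.
The active pressure is zero where K_a γ z = 2c√K_a, so z_c = 2c/(γ√K_a) = 2×525/(107.6×0.6569) = 14.86 ft.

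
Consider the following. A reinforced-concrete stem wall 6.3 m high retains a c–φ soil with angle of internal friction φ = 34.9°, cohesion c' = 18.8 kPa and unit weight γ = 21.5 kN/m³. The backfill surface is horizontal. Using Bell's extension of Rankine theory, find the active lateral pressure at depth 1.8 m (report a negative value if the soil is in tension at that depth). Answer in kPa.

-9.08 kPa

K_a = (1 − sin φ)/(1 + sin φ) = 0.2721.
σ_a = K_a γ z − 2c√K_a = 0.2721×21.5×1.8 − 2×18.8×0.5217 = -9.083 kPa.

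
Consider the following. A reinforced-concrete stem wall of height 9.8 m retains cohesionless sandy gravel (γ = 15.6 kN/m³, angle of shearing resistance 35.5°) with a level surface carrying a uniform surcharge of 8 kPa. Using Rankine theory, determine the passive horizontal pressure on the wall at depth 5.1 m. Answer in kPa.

K_p = (1 + sin φ)/(1 − sin φ) = 3.770.
σ_v = γz + q = 15.6 × 5.1 + 8 = 87.56 kPa.
σ_h = K_p σ_v = 3.770 × 87.56 = 330.1 kPa.

330 kPa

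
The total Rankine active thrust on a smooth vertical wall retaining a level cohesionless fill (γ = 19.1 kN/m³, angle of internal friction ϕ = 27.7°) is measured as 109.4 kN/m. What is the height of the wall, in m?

K_a = 0.3653. P_a = ½ K_a γ H² ⇒ H = √(2P_a/(K_a γ)).
H = √(2×109.4/(0.3653×19.1)) = 5.600 m.

5.60 m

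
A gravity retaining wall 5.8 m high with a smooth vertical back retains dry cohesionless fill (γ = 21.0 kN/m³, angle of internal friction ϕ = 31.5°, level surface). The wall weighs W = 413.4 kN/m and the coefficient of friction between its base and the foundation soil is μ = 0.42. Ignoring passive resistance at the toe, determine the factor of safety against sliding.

1.57

K_a = tan²(45° − 31.5°/2) = 0.3136.
P_a = ½K_aγH² = 0.5×0.3136×21.0×5.8² = 110.8 kN/m, acting at H/3 = 1.933 m above the base.
FS_sliding = μW / P_a = 0.42×413.4 / 110.8 = 1.567.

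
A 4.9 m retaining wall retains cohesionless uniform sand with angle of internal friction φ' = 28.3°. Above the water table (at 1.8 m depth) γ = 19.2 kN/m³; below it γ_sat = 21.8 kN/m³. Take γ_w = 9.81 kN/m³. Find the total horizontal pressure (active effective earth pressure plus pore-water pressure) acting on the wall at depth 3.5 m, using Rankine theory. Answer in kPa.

36.3 kPa

K_a = (1 − sin φ)/(1 + sin φ) = 0.3568.
γ' = 21.8 − 9.81 = 11.99 kN/m³.
Effective vertical stress at 3.5 m: σ'_v = 19.2×1.8 + 11.99×1.70 = 54.94 kPa.
σ'_h = K_a σ'_v = 0.3568 × 54.94 = 19.60 kPa; u = γ_w × 1.70 = 16.68 kPa.
Total σ_h = 19.60 + 16.68 = 36.28 kPa.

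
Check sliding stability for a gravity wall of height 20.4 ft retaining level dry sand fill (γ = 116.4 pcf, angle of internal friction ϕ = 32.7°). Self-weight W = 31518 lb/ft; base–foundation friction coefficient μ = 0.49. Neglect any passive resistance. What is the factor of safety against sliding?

2.14

K_a = tan²(45° − 32.7°/2) = 0.2985.
P_a = ½K_aγH² = 0.5×0.2985×116.4×20.4² = 7230 lb/ft, acting at H/3 = 6.800 ft above the base.
FS_sliding = μW / P_a = 0.49×31518 / 7230 = 2.136.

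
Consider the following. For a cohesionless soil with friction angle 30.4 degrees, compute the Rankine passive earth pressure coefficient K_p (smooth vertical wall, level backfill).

K_p = (1 + sin φ)/(1 − sin φ) = tan²(45° + 30.4°/2) = 3.049.

3.05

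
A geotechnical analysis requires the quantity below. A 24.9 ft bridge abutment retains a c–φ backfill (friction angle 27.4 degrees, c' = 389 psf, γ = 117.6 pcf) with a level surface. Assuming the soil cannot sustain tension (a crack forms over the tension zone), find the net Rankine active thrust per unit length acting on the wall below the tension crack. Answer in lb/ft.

4270 lb/ft

K_a = 0.3697; √K_a = 0.6080.
Tension-crack depth z_c = 2c/(γ√K_a) = 2×389/(117.6×0.6080) = 10.88 ft.
σ_a at base = K_a γ H − 2c√K_a = 0.3697×117.6×24.9 − 2×389×0.6080 = 609.5 psf.
P_a = ½ × 609.5 × (H − z_c) = 0.5×609.5×14.02 = 4272 lb/ft.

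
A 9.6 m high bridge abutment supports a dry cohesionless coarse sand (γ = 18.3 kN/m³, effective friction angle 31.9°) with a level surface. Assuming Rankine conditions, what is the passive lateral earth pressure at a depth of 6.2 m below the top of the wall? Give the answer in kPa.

368 kPa

K_p = (1 + sin φ)/(1 − sin φ) = 3.241.
σ_h = K_p γ z = 3.241 × 18.3 × 6.2 = 367.7 kPa.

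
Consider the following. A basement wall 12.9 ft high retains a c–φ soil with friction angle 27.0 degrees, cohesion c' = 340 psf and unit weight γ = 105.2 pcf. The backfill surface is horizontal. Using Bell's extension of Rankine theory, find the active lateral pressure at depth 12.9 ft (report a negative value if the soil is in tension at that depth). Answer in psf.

92.9 psf

K_a = (1 − sin φ)/(1 + sin φ) = 0.3755.
σ_a = K_a γ z − 2c√K_a = 0.3755×105.2×12.9 − 2×340×0.6128 = 92.91 psf.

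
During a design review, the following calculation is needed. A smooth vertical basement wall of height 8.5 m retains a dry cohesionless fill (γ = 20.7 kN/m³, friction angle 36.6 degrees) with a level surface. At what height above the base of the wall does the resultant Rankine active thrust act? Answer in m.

K_a = 0.2530.
The pressure distribution is triangular, so the resultant acts at H/3 above the base = 8.5/3 = 2.833 m.

2.83 m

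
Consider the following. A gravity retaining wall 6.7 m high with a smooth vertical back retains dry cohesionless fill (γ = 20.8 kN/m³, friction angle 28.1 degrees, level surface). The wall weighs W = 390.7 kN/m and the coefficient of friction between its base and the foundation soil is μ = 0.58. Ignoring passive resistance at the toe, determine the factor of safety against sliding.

K_a = tan²(45° − 28.1°/2) = 0.3596.
P_a = ½K_aγH² = 0.5×0.3596×20.8×6.7² = 167.9 kN/m, acting at H/3 = 2.233 m above the base.
FS_sliding = μW / P_a = 0.58×390.7 / 167.9 = 1.350.

1.35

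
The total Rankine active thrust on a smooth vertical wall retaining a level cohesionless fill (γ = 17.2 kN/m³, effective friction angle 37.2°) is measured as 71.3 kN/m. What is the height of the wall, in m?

K_a = 0.2464. P_a = ½ K_a γ H² ⇒ H = √(2P_a/(K_a γ)).
H = √(2×71.3/(0.2464×17.2)) = 5.800 m.

5.80 m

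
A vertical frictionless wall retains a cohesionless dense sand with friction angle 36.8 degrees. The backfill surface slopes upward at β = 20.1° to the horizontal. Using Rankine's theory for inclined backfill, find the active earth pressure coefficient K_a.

0.295

K_a = cos β · (cos β − √(cos²β − cos²φ)) / (cos β + √(cos²β − cos²φ)).
cos β = 0.9391, cos φ = 0.8007, √(cos²β − cos²φ) = 0.4906.
K_a = 0.9391 × (0.9391 − 0.4906)/(0.9391 + 0.4906) = 0.2946.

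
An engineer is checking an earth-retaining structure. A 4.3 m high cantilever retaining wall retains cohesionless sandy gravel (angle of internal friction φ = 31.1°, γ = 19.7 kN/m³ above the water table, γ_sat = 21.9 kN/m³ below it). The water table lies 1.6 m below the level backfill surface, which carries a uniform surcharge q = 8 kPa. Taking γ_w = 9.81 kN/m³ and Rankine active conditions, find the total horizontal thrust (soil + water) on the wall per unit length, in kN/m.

95.9 kN/m

K_a = tan²(45° − φ/2) = 0.3188.
γ' = 21.9 − 9.81 = 12.09 kN/m³. h₂ = H − d_w = 2.7 m.
σ'_h: at surface K_a·q = 2.550; at WT K_a(q+γd_w) = 12.60; at base K_a(q+γd_w+γ'h₂) = 23.01 kPa.
P₁ = ½(2.550+12.60)×1.6 = 12.12; P₂ = ½(12.60+23.01)×2.7 = 48.07; P_w = ½γ_w h₂² = 35.76.
Total = 12.12+48.07+35.76 = 95.94 kN/m.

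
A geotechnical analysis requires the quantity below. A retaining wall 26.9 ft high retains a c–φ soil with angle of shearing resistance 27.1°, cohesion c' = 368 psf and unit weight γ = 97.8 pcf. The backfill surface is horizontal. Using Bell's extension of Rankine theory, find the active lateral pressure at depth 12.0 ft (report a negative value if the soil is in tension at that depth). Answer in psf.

-11.1 psf

K_a = (1 − sin φ)/(1 + sin φ) = 0.3741.
σ_a = K_a γ z − 2c√K_a = 0.3741×97.8×12.0 − 2×368×0.6116 = -11.15 psf.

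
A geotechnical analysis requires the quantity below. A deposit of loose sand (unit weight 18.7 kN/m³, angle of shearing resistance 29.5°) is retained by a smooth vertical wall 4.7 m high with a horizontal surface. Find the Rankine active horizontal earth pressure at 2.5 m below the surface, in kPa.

K_a = (1 − sin φ)/(1 + sin φ) = 0.3401.
σ_h = K_a γ z = 0.3401 × 18.7 × 2.5 = 15.90 kPa.

15.9 kPa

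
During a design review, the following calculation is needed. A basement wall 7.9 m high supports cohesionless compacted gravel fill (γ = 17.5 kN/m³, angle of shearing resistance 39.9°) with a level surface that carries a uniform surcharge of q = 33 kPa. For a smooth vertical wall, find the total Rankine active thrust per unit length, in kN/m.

K_a = tan²(45° − φ/2) = 0.2184.
Soil triangle: ½ K_a γ H² = 0.5×0.2184×17.5×7.9² = 119.3 kN/m.
Surcharge rectangle: K_a q H = 0.2184×33×7.9 = 56.95 kN/m.
Total = 119.3 + 56.95 = 176.2 kN/m.

176 kN/m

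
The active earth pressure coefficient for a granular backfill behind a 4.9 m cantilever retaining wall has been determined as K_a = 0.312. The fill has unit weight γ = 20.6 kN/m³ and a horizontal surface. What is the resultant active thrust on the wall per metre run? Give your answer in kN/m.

P = ½ K_a γ H² = 0.5 × 0.312 × 20.6 × 4.9² = 77.16 kN/m.

77.2 kN/m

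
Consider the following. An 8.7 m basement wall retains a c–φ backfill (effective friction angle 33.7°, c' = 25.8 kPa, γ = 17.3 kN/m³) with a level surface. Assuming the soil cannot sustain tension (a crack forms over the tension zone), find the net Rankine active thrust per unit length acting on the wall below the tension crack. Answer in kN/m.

K_a = 0.2863; √K_a = 0.5351.
Tension-crack depth z_c = 2c/(γ√K_a) = 2×25.8/(17.3×0.5351) = 5.574 m.
σ_a at base = K_a γ H − 2c√K_a = 0.2863×17.3×8.7 − 2×25.8×0.5351 = 15.48 kPa.
P_a = ½ × 15.48 × (H − z_c) = 0.5×15.48×3.126 = 24.20 kN/m.

24.2 kN/m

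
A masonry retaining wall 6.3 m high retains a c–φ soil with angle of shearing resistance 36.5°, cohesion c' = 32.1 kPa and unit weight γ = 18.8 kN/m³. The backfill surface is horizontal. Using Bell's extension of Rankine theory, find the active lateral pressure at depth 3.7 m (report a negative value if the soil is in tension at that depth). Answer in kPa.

-14.7 kPa

K_a = (1 − sin φ)/(1 + sin φ) = 0.2541.
σ_a = K_a γ z − 2c√K_a = 0.2541×18.8×3.7 − 2×32.1×0.5040 = -14.69 kPa.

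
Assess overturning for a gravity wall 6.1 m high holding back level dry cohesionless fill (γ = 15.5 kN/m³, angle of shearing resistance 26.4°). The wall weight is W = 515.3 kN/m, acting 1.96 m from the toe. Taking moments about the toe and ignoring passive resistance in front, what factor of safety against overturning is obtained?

K_a = tan²(45° − 26.4°/2) = 0.3844.
P_a = ½K_aγH² = 0.5×0.3844×15.5×6.1² = 110.9 kN/m, acting at H/3 = 2.033 m above the base.
Overturning moment M_o = P_a × H/3 = 110.9 × 2.033 = 225.4.
Resisting moment M_r = W × 1.96 = 515.3 × 1.96 = 1010.
FS_overturning = M_r/M_o = 1010/225.4 = 4.480.

4.48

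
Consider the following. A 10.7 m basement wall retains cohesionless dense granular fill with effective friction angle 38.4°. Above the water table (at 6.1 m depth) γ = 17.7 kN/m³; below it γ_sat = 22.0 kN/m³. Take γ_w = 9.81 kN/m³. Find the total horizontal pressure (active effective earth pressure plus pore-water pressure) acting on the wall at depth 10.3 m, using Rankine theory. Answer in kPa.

78.4 kPa

K_a = (1 − sin φ)/(1 + sin φ) = 0.2337.
γ' = 22.0 − 9.81 = 12.19 kN/m³.
Effective vertical stress at 10.3 m: σ'_v = 17.7×6.1 + 12.19×4.20 = 159.2 kPa.
σ'_h = K_a σ'_v = 0.2337 × 159.2 = 37.20 kPa; u = γ_w × 4.20 = 41.20 kPa.
Total σ_h = 37.20 + 41.20 = 78.40 kPa.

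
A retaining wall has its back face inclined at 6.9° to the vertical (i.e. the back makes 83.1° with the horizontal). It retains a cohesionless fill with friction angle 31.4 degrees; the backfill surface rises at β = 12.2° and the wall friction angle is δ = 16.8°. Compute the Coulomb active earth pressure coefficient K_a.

0.398

K_a = sin²(α+φ) / [sin²α · sin(α−δ) · (1 + √{sin(φ+δ)sin(φ−β) / (sin(α−δ)sin(α+β))})²].
With α = 83.1°, φ = 31.4°, δ = 16.8°, β = 12.2°: K_a = 0.3979.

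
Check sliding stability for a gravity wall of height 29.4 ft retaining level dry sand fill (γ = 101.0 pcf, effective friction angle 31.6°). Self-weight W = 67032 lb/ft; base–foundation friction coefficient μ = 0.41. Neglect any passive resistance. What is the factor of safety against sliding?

2.02

K_a = tan²(45° − 31.6°/2) = 0.3123.
P_a = ½K_aγH² = 0.5×0.3123×101.0×29.4² = 13630 lb/ft, acting at H/3 = 9.800 ft above the base.
FS_sliding = μW / P_a = 0.41×67032 / 13630 = 2.016.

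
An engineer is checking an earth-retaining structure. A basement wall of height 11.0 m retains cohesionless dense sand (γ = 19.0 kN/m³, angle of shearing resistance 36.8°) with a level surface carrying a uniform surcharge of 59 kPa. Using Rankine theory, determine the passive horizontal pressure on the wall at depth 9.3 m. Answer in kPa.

K_p = (1 + sin φ)/(1 − sin φ) = 3.988.
σ_v = γz + q = 19.0 × 9.3 + 59 = 235.7 kPa.
σ_h = K_p σ_v = 3.988 × 235.7 = 939.9 kPa.

940 kPa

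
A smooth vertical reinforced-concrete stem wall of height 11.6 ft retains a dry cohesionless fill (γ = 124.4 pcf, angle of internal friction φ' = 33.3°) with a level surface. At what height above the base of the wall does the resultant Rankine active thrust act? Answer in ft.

K_a = 0.2911.
The pressure distribution is triangular, so the resultant acts at H/3 above the base = 11.6/3 = 3.867 ft.

3.87 ft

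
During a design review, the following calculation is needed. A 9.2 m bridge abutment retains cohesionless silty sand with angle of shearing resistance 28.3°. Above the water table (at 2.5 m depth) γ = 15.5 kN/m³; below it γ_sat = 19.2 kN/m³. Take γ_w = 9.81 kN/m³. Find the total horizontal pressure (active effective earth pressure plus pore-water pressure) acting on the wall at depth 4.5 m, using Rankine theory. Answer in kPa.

K_a = (1 − sin φ)/(1 + sin φ) = 0.3568.
γ' = 19.2 − 9.81 = 9.390 kN/m³.
Effective vertical stress at 4.5 m: σ'_v = 15.5×2.5 + 9.390×2.00 = 57.53 kPa.
σ'_h = K_a σ'_v = 0.3568 × 57.53 = 20.53 kPa; u = γ_w × 2.00 = 19.62 kPa.
Total σ_h = 20.53 + 19.62 = 40.15 kPa.

40.1 kPa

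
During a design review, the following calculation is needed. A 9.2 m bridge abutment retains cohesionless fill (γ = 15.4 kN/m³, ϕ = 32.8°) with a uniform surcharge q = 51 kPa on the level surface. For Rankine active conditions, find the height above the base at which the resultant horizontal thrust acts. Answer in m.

3.71 m

K_a = 0.2973.
Triangular part P₁ = ½K_aγH² = 193.7 at H/3 = 3.067 m; rectangular part P₂ = K_a q H = 139.5 at H/2 = 4.600 m.
ȳ = (P₁·3.067 + P₂·4.600)/(P₁+P₂) = 3.708 m.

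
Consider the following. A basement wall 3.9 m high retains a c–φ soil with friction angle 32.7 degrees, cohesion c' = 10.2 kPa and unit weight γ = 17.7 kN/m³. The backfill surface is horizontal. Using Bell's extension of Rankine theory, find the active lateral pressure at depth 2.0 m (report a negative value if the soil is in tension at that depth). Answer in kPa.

K_a = (1 − sin φ)/(1 + sin φ) = 0.2985.
σ_a = K_a γ z − 2c√K_a = 0.2985×17.7×2.0 − 2×10.2×0.5464 = -0.5787 kPa.

-0.579 kPa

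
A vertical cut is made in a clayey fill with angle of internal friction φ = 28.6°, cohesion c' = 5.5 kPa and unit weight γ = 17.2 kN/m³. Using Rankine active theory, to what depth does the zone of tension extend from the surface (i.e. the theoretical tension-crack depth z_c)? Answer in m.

1.08 m

K_a = tan²(45° − 28.6°/2) = 0.3525; √K_a = 0.5938.
The active pressure is zero where K_a γ z = 2c√K_a, so z_c = 2c/(γ√K_a) = 2×5.5/(17.2×0.5938) = 1.077 m.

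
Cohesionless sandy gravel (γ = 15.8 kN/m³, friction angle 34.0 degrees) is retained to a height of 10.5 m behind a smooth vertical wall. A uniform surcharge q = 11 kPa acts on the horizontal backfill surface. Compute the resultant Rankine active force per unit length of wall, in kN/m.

279 kN/m

K_a = tan²(45° − φ/2) = 0.2827.
Soil triangle: ½ K_a γ H² = 0.5×0.2827×15.8×10.5² = 246.2 kN/m.
Surcharge rectangle: K_a q H = 0.2827×11×10.5 = 32.65 kN/m.
Total = 246.2 + 32.65 = 278.9 kN/m.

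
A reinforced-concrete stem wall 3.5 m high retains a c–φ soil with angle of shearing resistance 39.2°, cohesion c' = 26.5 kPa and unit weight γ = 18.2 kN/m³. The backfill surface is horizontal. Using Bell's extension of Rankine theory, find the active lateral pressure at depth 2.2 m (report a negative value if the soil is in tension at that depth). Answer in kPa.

-16.1 kPa

K_a = (1 − sin φ)/(1 + sin φ) = 0.2255.
σ_a = K_a γ z − 2c√K_a = 0.2255×18.2×2.2 − 2×26.5×0.4748 = -16.14 kPa.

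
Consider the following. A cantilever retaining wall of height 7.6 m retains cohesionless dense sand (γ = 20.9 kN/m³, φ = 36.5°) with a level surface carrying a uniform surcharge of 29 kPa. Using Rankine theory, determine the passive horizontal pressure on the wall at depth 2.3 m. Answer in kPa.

303 kPa

K_p = (1 + sin φ)/(1 − sin φ) = 3.936.
σ_v = γz + q = 20.9 × 2.3 + 29 = 77.07 kPa.
σ_h = K_p σ_v = 3.936 × 77.07 = 303.4 kPa.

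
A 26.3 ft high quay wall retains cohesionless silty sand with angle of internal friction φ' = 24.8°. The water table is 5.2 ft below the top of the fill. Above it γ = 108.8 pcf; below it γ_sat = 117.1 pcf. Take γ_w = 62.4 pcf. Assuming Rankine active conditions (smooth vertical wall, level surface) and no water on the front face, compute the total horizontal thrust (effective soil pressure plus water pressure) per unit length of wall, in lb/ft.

24400 lb/ft

K_a = tan²(45° − φ/2) = 0.4090.
γ' = 117.1 − 62.4 = 54.70 pcf. Depth below WT = 21.1 ft.
σ'_h at WT = K_a γ d_w = 231.4 psf; at base = 231.4 + K_a γ' × 21.1 = 703.4 psf.
P₁ (0–5.2 ft) = ½×231.4×5.2 = 601.6. P₂ (5.2–26.3 ft) = ½(231.4+703.4)×21.1 = 9863.
P_w = ½ γ_w h₂² = 0.5×62.4×21.1² = 13890. Total = 601.6+9863+13890 = 24350 lb/ft.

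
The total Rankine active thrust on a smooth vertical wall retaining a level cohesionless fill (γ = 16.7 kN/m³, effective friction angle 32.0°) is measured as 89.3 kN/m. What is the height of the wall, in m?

5.90 m

K_a = 0.3073. P_a = ½ K_a γ H² ⇒ H = √(2P_a/(K_a γ)).
H = √(2×89.3/(0.3073×16.7)) = 5.900 m.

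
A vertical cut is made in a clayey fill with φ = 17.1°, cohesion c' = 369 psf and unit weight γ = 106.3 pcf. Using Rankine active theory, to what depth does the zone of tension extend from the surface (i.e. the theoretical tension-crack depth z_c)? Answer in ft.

9.40 ft

K_a = tan²(45° − 17.1°/2) = 0.5455; √K_a = 0.7386.
The active pressure is zero where K_a γ z = 2c√K_a, so z_c = 2c/(γ√K_a) = 2×369/(106.3×0.7386) = 9.400 ft.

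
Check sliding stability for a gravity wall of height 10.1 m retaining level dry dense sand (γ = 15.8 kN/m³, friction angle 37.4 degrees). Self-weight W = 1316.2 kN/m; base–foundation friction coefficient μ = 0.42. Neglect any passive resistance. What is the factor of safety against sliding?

K_a = tan²(45° − 37.4°/2) = 0.2443.
P_a = ½K_aγH² = 0.5×0.2443×15.8×10.1² = 196.8 kN/m, acting at H/3 = 3.367 m above the base.
FS_sliding = μW / P_a = 0.42×1316.2 / 196.8 = 2.808.

2.81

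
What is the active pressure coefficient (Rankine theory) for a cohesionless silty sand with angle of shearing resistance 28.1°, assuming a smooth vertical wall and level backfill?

0.360

K_a = tan²(45° − φ/2) = tan²(30.95°) = 0.3596.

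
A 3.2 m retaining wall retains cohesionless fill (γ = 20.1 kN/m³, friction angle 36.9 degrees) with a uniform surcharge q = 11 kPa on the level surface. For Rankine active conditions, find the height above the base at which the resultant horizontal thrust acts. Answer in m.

K_a = 0.2497.
Triangular part P₁ = ½K_aγH² = 25.69 at H/3 = 1.067 m; rectangular part P₂ = K_a q H = 8.788 at H/2 = 1.600 m.
ȳ = (P₁·1.067 + P₂·1.600)/(P₁+P₂) = 1.203 m.

1.20 m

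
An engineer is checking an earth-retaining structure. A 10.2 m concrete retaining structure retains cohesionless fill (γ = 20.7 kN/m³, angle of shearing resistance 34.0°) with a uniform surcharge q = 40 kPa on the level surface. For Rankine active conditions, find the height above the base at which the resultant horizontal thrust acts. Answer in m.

3.87 m

K_a = 0.2827.
Triangular part P₁ = ½K_aγH² = 304.4 at H/3 = 3.400 m; rectangular part P₂ = K_a q H = 115.3 at H/2 = 5.100 m.
ȳ = (P₁·3.400 + P₂·5.100)/(P₁+P₂) = 3.867 m.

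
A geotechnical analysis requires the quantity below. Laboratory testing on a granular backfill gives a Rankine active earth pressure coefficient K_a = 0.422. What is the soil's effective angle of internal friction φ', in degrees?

K_a = tan²(45° − φ/2) ⇒ 45° − φ/2 = arctan(√0.422) = 33.01°.
φ = 2(45° − 33.01°) = 23.98°.

24.0°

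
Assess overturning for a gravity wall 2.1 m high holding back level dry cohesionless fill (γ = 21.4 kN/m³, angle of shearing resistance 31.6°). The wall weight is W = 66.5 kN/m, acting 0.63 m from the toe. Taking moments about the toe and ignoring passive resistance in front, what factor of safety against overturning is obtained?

K_a = tan²(45° − 31.6°/2) = 0.3123.
P_a = ½K_aγH² = 0.5×0.3123×21.4×2.1² = 14.74 kN/m, acting at H/3 = 0.7000 m above the base.
Overturning moment M_o = P_a × H/3 = 14.74 × 0.7000 = 10.32.
Resisting moment M_r = W × 0.63 = 66.5 × 0.63 = 41.90.
FS_overturning = M_r/M_o = 41.90/10.32 = 4.061.

4.06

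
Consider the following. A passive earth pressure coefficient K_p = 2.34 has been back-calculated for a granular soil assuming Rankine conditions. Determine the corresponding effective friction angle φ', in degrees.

K_p = (1+sin φ)/(1−sin φ) ⇒ sin φ = (K_p − 1)/(K_p + 1) = 0.4012.
φ = arcsin(0.4012) = 23.65°.

23.7°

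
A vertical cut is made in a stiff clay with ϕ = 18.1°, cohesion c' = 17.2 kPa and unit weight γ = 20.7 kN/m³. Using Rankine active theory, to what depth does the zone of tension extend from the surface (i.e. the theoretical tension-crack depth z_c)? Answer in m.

K_a = tan²(45° − 18.1°/2) = 0.5259; √K_a = 0.7252.
The active pressure is zero where K_a γ z = 2c√K_a, so z_c = 2c/(γ√K_a) = 2×17.2/(20.7×0.7252) = 2.292 m.

2.29 m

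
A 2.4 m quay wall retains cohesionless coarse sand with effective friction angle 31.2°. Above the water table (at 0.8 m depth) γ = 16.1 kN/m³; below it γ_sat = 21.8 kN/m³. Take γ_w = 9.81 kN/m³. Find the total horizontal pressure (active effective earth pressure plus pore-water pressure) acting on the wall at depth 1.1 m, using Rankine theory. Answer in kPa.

K_a = (1 − sin φ)/(1 + sin φ) = 0.3175.
γ' = 21.8 − 9.81 = 11.99 kN/m³.
Effective vertical stress at 1.1 m: σ'_v = 16.1×0.8 + 11.99×0.300 = 16.48 kPa.
σ'_h = K_a σ'_v = 0.3175 × 16.48 = 5.231 kPa; u = γ_w × 0.300 = 2.943 kPa.
Total σ_h = 5.231 + 2.943 = 8.174 kPa.

8.17 kPa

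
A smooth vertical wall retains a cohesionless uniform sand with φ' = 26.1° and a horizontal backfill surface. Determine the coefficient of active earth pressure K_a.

K_a = tan²(45° − φ/2) = tan²(31.95°) = 0.3889.

0.389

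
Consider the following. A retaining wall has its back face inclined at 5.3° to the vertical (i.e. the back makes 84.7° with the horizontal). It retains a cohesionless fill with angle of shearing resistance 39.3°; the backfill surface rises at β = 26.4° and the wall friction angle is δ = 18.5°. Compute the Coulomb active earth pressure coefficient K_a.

0.350

K_a = sin²(α+φ) / [sin²α · sin(α−δ) · (1 + √{sin(φ+δ)sin(φ−β) / (sin(α−δ)sin(α+β))})²].
With α = 84.7°, φ = 39.3°, δ = 18.5°, β = 26.4°: K_a = 0.3504.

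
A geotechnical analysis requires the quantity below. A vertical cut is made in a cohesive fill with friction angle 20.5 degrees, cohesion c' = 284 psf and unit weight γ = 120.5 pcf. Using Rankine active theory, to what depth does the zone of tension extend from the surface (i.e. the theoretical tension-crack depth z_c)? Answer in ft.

6.79 ft

K_a = tan²(45° − 20.5°/2) = 0.4813; √K_a = 0.6937.
The active pressure is zero where K_a γ z = 2c√K_a, so z_c = 2c/(γ√K_a) = 2×284/(120.5×0.6937) = 6.795 ft.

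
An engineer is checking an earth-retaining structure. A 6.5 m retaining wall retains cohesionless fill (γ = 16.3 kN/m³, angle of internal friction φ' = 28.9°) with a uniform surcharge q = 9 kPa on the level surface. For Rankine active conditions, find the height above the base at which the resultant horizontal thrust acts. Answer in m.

2.32 m

K_a = 0.3484.
Triangular part P₁ = ½K_aγH² = 120.0 at H/3 = 2.167 m; rectangular part P₂ = K_a q H = 20.38 at H/2 = 3.250 m.
ȳ = (P₁·2.167 + P₂·3.250)/(P₁+P₂) = 2.324 m.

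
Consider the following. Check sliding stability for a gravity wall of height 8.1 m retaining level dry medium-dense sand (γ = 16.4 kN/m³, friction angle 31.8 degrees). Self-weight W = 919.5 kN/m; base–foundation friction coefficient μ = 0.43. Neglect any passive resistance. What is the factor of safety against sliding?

2.37

K_a = tan²(45° − 31.8°/2) = 0.3098.
P_a = ½K_aγH² = 0.5×0.3098×16.4×8.1² = 166.7 kN/m, acting at H/3 = 2.700 m above the base.
FS_sliding = μW / P_a = 0.43×919.5 / 166.7 = 2.372.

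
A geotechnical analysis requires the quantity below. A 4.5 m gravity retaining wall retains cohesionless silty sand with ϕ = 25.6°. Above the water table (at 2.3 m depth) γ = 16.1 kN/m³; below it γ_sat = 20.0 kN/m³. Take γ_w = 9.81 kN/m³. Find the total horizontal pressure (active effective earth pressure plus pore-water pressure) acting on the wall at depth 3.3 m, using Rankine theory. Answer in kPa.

28.5 kPa

K_a = (1 − sin φ)/(1 + sin φ) = 0.3966.
γ' = 20.0 − 9.81 = 10.19 kN/m³.
Effective vertical stress at 3.3 m: σ'_v = 16.1×2.3 + 10.19×1.00 = 47.22 kPa.
σ'_h = K_a σ'_v = 0.3966 × 47.22 = 18.73 kPa; u = γ_w × 1.00 = 9.810 kPa.
Total σ_h = 18.73 + 9.810 = 28.54 kPa.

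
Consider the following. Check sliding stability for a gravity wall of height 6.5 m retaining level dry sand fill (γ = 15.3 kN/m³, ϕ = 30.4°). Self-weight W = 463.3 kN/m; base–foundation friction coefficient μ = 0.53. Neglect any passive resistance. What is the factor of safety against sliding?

2.32

K_a = tan²(45° − 30.4°/2) = 0.3280.
P_a = ½K_aγH² = 0.5×0.3280×15.3×6.5² = 106.0 kN/m, acting at H/3 = 2.167 m above the base.
FS_sliding = μW / P_a = 0.53×463.3 / 106.0 = 2.316.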